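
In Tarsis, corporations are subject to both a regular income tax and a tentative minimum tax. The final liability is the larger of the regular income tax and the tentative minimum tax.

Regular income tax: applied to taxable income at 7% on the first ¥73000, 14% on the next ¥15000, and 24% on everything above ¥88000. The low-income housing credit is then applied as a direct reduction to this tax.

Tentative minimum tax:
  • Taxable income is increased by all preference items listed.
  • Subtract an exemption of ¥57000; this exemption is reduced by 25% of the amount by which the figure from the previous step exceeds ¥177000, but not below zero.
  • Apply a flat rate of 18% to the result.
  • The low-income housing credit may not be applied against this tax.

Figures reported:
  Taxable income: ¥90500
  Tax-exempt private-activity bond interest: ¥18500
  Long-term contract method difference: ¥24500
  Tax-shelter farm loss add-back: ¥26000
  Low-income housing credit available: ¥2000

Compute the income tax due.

¥18450

Tentative minimum tax:
  Adjusted income: ¥90500 + ¥18500 + ¥24500 + ¥26000 = ¥159500
  Exemption: ¥159500 ≤ ¥177000, so full ¥57000 applies
  Base: ¥159500 − ¥57000 = ¥102500
  ¥102500 × 18% = ¥18450

Regular income tax:
  ¥73000 × 7% = ¥5110
  ¥15000 × 14% = ¥2100
  ¥2500 × 24% = ¥600
  → ¥7810
  Less low-income housing credit ¥2000 → ¥5810

¥18450 > ¥5810, so the tentative minimum tax is the binding amount.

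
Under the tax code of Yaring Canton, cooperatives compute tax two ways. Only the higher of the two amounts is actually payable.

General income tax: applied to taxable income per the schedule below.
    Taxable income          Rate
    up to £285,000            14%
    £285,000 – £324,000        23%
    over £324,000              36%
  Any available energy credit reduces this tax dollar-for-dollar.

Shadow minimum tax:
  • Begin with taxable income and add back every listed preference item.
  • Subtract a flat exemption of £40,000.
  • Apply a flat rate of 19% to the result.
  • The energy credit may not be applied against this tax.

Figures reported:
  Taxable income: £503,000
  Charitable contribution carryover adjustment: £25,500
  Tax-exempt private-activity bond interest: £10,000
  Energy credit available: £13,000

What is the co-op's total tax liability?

£100,310

Shadow minimum tax:
  Adjusted income: £503,000 + £25,500 + £10,000 = £538,500
  Less exemption £40,000 → base £498,500
  £498,500 × 19% = £94,715

General income tax:
  £285,000 × 14% = £39,900
  £39,000 × 23% = £8,970
  £179,000 × 36% = £64,440
  → £113,310
  Less energy credit £13,000 → £100,310

£100,310 > £94,715, so the general income tax governs.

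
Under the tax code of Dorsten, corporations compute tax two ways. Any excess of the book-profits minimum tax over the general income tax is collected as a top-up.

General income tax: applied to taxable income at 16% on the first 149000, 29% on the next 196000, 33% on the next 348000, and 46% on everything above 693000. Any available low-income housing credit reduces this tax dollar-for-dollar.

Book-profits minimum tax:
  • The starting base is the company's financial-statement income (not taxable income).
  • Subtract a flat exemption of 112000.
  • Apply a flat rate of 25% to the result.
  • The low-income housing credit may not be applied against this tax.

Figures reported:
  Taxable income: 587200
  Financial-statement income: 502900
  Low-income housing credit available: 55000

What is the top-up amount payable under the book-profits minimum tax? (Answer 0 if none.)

0

General income tax:
  149000 × 16% = 23840
  196000 × 29% = 56840
  242200 × 33% = 79926
  → 160606
  Less low-income housing credit 55000 → 105606

Book-profits minimum tax:
  Base (financial-statement income): 502900
  Less exemption 112000 → base 390900
  390900 × 25% = 97725

97725 ≤ 105606, so no add-on is due.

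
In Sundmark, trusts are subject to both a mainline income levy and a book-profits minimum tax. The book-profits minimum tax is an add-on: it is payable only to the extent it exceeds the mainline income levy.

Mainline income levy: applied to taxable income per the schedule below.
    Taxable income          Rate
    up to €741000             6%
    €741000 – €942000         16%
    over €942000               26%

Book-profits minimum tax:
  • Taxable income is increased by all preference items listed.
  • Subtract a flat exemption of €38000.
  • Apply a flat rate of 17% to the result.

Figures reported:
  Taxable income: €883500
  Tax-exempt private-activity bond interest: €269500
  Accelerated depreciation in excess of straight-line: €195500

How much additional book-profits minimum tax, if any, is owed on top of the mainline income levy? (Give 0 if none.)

€155525

Book-profits minimum tax:
  Adjusted income: €883500 + €269500 + €195500 = €1348500
  Less exemption €38000 → base €1310500
  €1310500 × 17% = €222785

Mainline income levy:
  €741000 × 6% = €44460
  €142500 × 16% = €22800
  → €67260

Excess of book-profits minimum tax over mainline income levy: €222785 − €67260 = €155525.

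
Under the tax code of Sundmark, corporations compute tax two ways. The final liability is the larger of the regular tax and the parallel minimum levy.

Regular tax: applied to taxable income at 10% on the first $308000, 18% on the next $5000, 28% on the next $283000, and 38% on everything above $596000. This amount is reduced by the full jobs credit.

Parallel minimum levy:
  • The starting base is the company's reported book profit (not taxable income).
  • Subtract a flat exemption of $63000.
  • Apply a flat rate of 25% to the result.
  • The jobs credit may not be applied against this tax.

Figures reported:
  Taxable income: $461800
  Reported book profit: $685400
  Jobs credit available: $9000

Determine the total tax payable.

$155600

Parallel minimum levy:
  Base (reported book profit): $685400
  Less exemption $63000 → base $622400
  $622400 × 25% = $155600

Regular tax:
  $308000 × 10% = $30800
  $5000 × 18% = $900
  $148800 × 28% = $41664
  → $73364
  Less jobs credit $9000 → $64364

$155600 > $64364, so the parallel minimum levy is the binding amount.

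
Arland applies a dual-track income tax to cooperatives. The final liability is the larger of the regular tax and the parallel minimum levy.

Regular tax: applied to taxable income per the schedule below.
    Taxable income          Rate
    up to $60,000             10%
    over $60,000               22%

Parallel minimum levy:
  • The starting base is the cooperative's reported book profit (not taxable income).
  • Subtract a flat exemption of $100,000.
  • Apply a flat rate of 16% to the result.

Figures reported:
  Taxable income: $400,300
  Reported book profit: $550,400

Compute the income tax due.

$80,866

Regular tax:
  $60,000 × 10% = $6,000
  $340,300 × 22% = $74,866
  → $80,866

Parallel minimum levy:
  Base (reported book profit): $550,400
  Less exemption $100,000 → base $450,400
  $450,400 × 16% = $72,064

$80,866 > $72,064, so the regular tax governs.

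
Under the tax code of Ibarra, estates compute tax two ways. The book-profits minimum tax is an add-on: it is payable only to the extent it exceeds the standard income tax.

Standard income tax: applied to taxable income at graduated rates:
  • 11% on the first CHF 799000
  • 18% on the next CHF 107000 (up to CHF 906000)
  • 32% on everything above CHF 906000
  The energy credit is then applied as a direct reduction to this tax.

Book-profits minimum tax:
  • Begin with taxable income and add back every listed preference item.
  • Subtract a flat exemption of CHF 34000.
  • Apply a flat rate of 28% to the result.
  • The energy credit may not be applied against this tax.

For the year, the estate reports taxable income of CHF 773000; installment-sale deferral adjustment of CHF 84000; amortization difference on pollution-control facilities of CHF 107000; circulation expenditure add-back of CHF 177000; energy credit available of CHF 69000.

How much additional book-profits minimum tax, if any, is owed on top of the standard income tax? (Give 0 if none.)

Standard income tax:
  CHF 773000 × 11% = CHF 85030
  Less energy credit CHF 69000 → CHF 16030

Book-profits minimum tax:
  Adjusted income: CHF 773000 + CHF 84000 + CHF 107000 + CHF 177000 = CHF 1141000
  Less exemption CHF 34000 → base CHF 1107000
  CHF 1107000 × 28% = CHF 309960

Excess of book-profits minimum tax over standard income tax: CHF 309960 − CHF 16030 = CHF 293930.

CHF 293930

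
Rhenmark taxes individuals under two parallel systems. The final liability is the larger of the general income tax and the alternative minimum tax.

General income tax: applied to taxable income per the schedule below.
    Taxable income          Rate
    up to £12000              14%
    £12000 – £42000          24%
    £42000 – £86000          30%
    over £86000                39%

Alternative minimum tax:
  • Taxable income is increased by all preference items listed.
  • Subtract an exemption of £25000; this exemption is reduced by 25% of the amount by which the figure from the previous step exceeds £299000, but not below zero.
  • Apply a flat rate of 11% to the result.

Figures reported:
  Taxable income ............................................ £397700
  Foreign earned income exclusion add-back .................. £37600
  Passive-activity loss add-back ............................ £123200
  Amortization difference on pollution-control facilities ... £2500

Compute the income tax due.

Alternative minimum tax:
  Adjusted income: £397700 + £37600 + £123200 + £2500 = £561000
  Exemption: 25% × (£561000 − £299000) = £65500 ≥ £25000, so the exemption is fully phased out
  Base: £561000 − £0 = £561000
  £561000 × 11% = £61710

General income tax:
  £12000 × 14% = £1680
  £30000 × 24% = £7200
  £44000 × 30% = £13200
  £311700 × 39% = £121563
  → £143643

£143643 > £61710, so the general income tax governs.

£143643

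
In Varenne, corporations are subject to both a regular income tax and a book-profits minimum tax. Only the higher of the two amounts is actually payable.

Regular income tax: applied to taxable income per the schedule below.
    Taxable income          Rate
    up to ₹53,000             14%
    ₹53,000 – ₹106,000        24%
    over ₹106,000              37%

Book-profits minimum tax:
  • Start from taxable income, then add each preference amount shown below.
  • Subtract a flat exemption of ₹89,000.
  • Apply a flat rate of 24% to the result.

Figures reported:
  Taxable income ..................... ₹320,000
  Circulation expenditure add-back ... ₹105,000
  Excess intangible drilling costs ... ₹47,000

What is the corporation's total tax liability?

₹99,320

Regular income tax:
  ₹53,000 × 14% = ₹7,420
  ₹53,000 × 24% = ₹12,720
  ₹214,000 × 37% = ₹79,180
  → ₹99,320

Book-profits minimum tax:
  Adjusted income: ₹320,000 + ₹105,000 + ₹47,000 = ₹472,000
  Less exemption ₹89,000 → base ₹383,000
  ₹383,000 × 24% = ₹91,920

₹99,320 > ₹91,920, so the regular income tax governs.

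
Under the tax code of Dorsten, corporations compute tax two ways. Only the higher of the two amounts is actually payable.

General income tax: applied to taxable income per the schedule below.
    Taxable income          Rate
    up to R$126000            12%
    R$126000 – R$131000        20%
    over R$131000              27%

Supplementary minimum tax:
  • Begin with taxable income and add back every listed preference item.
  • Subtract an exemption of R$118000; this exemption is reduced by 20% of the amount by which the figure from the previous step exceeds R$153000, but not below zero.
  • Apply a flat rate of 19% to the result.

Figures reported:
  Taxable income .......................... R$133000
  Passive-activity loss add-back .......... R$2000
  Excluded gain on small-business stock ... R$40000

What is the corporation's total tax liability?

Supplementary minimum tax:
  Adjusted income: R$133000 + R$2000 + R$40000 = R$175000
  Exemption: R$118000 − 20% × (R$175000 − R$153000) = R$118000 − R$4400 = R$113600
  Base: R$175000 − R$113600 = R$61400
  R$61400 × 19% = R$11666

General income tax:
  R$126000 × 12% = R$15120
  R$5000 × 20% = R$1000
  R$2000 × 27% = R$540
  → R$16660

R$16660 > R$11666, so the general income tax governs.

R$16660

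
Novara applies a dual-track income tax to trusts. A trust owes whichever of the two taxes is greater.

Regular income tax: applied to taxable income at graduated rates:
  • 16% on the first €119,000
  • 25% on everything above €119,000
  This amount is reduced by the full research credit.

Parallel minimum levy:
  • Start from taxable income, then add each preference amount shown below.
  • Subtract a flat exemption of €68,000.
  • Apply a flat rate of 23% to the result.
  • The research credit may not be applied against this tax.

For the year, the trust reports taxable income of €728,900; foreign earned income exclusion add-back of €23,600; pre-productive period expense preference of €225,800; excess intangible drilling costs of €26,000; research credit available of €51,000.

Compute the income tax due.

€215,349

Regular income tax:
  €119,000 × 16% = €19,040
  €609,900 × 25% = €152,475
  → €171,515
  Less research credit €51,000 → €120,515

Parallel minimum levy:
  Adjusted income: €728,900 + €23,600 + €225,800 + €26,000 = €1,004,300
  Less exemption €68,000 → base €936,300
  €936,300 × 23% = €215,349

€215,349 > €120,515, so the parallel minimum levy is the binding amount.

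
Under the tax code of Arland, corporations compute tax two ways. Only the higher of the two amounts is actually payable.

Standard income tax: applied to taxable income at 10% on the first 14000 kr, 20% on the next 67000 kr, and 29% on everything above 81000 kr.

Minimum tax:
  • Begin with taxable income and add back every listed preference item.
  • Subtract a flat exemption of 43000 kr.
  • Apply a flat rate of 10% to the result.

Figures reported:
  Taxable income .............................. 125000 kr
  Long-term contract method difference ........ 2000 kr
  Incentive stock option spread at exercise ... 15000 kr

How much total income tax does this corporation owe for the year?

Minimum tax:
  Adjusted income: 125000 kr + 2000 kr + 15000 kr = 142000 kr
  Less exemption 43000 kr → base 99000 kr
  99000 kr × 10% = 9900 kr

Standard income tax:
  14000 kr × 10% = 1400 kr
  67000 kr × 20% = 13400 kr
  44000 kr × 29% = 12760 kr
  → 27560 kr

27560 kr > 9900 kr, so the standard income tax governs.

27560 kr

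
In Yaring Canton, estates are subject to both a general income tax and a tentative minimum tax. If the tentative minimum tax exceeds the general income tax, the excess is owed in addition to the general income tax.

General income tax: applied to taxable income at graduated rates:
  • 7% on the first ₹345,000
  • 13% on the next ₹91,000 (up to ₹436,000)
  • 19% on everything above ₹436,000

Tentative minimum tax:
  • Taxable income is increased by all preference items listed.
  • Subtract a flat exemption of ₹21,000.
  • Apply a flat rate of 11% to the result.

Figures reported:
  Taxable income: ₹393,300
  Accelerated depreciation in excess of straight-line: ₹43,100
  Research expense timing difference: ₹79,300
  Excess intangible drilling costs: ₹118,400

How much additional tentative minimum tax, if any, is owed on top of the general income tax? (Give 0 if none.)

₹37,012

General income tax:
  ₹345,000 × 7% = ₹24,150
  ₹48,300 × 13% = ₹6,279
  → ₹30,429

Tentative minimum tax:
  Adjusted income: ₹393,300 + ₹43,100 + ₹79,300 + ₹118,400 = ₹634,100
  Less exemption ₹21,000 → base ₹613,100
  ₹613,100 × 11% = ₹67,441

Excess of tentative minimum tax over general income tax: ₹67,441 − ₹30,429 = ₹37,012.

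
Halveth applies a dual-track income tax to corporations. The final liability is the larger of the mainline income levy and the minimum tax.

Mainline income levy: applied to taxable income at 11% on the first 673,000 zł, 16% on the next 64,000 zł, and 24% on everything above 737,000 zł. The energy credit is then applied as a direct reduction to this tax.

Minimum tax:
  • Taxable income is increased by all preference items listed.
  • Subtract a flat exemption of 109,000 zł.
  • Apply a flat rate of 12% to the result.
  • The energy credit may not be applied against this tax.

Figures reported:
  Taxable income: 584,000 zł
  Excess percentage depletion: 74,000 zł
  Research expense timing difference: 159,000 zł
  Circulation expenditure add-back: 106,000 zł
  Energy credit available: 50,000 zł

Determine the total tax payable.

Mainline income levy:
  584,000 zł × 11% = 64,240 zł
  Less energy credit 50,000 zł → 14,240 zł

Minimum tax:
  Adjusted income: 584,000 zł + 74,000 zł + 159,000 zł + 106,000 zł = 923,000 zł
  Less exemption 109,000 zł → base 814,000 zł
  814,000 zł × 12% = 97,680 zł

97,680 zł > 14,240 zł, so the minimum tax is the binding amount.

97,680 zł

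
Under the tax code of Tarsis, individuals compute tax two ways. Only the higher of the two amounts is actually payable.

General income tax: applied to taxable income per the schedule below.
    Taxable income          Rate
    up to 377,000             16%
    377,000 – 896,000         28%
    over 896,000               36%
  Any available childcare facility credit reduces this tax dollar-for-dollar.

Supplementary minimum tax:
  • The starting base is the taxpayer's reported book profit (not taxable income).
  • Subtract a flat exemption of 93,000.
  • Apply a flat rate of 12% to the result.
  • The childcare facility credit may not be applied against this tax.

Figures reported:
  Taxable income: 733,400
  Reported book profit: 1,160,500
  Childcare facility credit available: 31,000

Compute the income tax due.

129,112

Supplementary minimum tax:
  Base (reported book profit): 1,160,500
  Less exemption 93,000 → base 1,067,500
  1,067,500 × 12% = 128,100

General income tax:
  377,000 × 16% = 60,320
  356,400 × 28% = 99,792
  → 160,112
  Less childcare facility credit 31,000 → 129,112

129,112 > 128,100, so the general income tax governs.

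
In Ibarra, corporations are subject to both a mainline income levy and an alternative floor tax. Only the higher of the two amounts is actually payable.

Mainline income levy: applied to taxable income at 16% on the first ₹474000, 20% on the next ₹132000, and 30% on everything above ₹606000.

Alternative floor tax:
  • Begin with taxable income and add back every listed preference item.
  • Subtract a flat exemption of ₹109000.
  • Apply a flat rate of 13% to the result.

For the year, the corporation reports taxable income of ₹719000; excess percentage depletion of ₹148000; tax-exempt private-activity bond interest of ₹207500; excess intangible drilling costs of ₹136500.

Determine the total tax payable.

Alternative floor tax:
  Adjusted income: ₹719000 + ₹148000 + ₹207500 + ₹136500 = ₹1211000
  Less exemption ₹109000 → base ₹1102000
  ₹1102000 × 13% = ₹143260

Mainline income levy:
  ₹474000 × 16% = ₹75840
  ₹132000 × 20% = ₹26400
  ₹113000 × 30% = ₹33900
  → ₹136140

₹143260 > ₹136140, so the alternative floor tax is the binding amount.

₹143260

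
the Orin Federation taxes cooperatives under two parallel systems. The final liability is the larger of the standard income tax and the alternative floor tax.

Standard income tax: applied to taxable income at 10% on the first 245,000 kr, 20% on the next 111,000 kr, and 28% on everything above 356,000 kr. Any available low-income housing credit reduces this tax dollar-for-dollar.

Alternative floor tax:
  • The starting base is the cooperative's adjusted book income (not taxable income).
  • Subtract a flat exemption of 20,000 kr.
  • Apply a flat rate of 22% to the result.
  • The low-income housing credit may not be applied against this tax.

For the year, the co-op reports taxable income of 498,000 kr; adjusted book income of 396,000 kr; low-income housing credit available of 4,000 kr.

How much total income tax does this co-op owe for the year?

82,720 kr

Standard income tax:
  245,000 kr × 10% = 24,500 kr
  111,000 kr × 20% = 22,200 kr
  142,000 kr × 28% = 39,760 kr
  → 86,460 kr
  Less low-income housing credit 4,000 kr → 82,460 kr

Alternative floor tax:
  Base (adjusted book income): 396,000 kr
  Less exemption 20,000 kr → base 376,000 kr
  376,000 kr × 22% = 82,720 kr

82,720 kr > 82,460 kr, so the alternative floor tax is the binding amount.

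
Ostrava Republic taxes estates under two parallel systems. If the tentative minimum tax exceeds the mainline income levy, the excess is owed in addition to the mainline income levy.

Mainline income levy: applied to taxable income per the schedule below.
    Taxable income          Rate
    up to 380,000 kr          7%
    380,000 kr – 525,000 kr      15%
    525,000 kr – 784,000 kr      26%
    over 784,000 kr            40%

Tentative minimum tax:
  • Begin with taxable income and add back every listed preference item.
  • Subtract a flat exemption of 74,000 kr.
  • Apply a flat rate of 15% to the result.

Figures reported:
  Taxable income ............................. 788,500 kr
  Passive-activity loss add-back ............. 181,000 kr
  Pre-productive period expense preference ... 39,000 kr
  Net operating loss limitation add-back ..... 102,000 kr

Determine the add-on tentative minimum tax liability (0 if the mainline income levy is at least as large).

Mainline income levy:
  380,000 kr × 7% = 26,600 kr
  145,000 kr × 15% = 21,750 kr
  259,000 kr × 26% = 67,340 kr
  4,500 kr × 40% = 1,800 kr
  → 117,490 kr

Tentative minimum tax:
  Adjusted income: 788,500 kr + 181,000 kr + 39,000 kr + 102,000 kr = 1,110,500 kr
  Less exemption 74,000 kr → base 1,036,500 kr
  1,036,500 kr × 15% = 155,475 kr

Excess of tentative minimum tax over mainline income levy: 155,475 kr − 117,490 kr = 37,985 kr.

37,985 kr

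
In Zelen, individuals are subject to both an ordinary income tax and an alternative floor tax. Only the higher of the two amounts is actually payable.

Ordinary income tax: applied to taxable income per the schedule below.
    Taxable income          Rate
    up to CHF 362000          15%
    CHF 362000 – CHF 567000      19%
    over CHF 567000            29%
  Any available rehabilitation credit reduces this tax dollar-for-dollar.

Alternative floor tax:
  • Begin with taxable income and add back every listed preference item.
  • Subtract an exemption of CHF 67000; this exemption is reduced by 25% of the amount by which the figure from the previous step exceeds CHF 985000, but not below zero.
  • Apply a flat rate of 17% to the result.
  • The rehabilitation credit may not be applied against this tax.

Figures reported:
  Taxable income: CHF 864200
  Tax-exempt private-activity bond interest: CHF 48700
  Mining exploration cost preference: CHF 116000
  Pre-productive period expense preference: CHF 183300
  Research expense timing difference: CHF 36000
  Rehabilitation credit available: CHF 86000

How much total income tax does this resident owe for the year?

CHF 211990

Ordinary income tax:
  CHF 362000 × 15% = CHF 54300
  CHF 205000 × 19% = CHF 38950
  CHF 297200 × 29% = CHF 86188
  → CHF 179438
  Less rehabilitation credit CHF 86000 → CHF 93438

Alternative floor tax:
  Adjusted income: CHF 864200 + CHF 48700 + CHF 116000 + CHF 183300 + CHF 36000 = CHF 1248200
  Exemption: CHF 67000 − 25% × (CHF 1248200 − CHF 985000) = CHF 67000 − CHF 65800 = CHF 1200
  Base: CHF 1248200 − CHF 1200 = CHF 1247000
  CHF 1247000 × 17% = CHF 211990

CHF 211990 > CHF 93438, so the alternative floor tax is the binding amount.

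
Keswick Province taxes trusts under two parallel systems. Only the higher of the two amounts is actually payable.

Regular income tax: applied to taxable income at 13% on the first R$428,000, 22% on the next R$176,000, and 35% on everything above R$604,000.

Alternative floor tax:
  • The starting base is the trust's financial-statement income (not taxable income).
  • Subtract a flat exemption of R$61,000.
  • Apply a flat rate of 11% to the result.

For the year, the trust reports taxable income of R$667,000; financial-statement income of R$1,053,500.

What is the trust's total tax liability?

R$116,410

Regular income tax:
  R$428,000 × 13% = R$55,640
  R$176,000 × 22% = R$38,720
  R$63,000 × 35% = R$22,050
  → R$116,410

Alternative floor tax:
  Base (financial-statement income): R$1,053,500
  Less exemption R$61,000 → base R$992,500
  R$992,500 × 11% = R$109,175

R$116,410 > R$109,175, so the regular income tax governs.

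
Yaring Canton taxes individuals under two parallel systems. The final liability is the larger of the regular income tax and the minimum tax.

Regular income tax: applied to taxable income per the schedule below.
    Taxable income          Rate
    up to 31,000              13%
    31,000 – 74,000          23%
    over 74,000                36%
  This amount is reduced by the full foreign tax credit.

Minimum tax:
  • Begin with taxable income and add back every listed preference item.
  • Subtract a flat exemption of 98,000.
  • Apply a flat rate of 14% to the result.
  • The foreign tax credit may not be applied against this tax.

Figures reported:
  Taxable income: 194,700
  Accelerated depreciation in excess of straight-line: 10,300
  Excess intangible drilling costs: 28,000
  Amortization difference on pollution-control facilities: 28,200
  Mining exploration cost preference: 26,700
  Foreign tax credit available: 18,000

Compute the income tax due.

Regular income tax:
  31,000 × 13% = 4,030
  43,000 × 23% = 9,890
  120,700 × 36% = 43,452
  → 57,372
  Less foreign tax credit 18,000 → 39,372

Minimum tax:
  Adjusted income: 194,700 + 10,300 + 28,000 + 28,200 + 26,700 = 287,900
  Less exemption 98,000 → base 189,900
  189,900 × 14% = 26,586

39,372 > 26,586, so the regular income tax governs.

39,372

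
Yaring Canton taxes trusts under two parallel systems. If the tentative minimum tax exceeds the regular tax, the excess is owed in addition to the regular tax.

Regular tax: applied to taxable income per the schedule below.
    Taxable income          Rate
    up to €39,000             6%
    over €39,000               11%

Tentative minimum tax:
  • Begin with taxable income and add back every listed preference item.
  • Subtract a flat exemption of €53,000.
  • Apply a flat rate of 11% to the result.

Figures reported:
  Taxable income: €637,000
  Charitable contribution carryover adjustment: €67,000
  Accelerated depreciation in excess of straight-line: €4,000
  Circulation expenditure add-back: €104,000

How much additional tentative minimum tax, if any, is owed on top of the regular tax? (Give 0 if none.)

Tentative minimum tax:
  Adjusted income: €637,000 + €67,000 + €4,000 + €104,000 = €812,000
  Less exemption €53,000 → base €759,000
  €759,000 × 11% = €83,490

Regular tax:
  €39,000 × 6% = €2,340
  €598,000 × 11% = €65,780
  → €68,120

Excess of tentative minimum tax over regular tax: €83,490 − €68,120 = €15,370.

€15,370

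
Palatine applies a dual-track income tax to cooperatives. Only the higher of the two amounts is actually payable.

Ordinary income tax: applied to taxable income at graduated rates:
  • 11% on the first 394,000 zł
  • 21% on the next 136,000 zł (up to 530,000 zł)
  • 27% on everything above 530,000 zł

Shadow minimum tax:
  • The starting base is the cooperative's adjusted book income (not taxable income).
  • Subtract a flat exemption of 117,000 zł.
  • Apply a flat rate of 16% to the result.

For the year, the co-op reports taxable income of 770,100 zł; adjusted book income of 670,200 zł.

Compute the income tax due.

136,727 zł

Ordinary income tax:
  394,000 zł × 11% = 43,340 zł
  136,000 zł × 21% = 28,560 zł
  240,100 zł × 27% = 64,827 zł
  → 136,727 zł

Shadow minimum tax:
  Base (adjusted book income): 670,200 zł
  Less exemption 117,000 zł → base 553,200 zł
  553,200 zł × 16% = 88,512 zł

136,727 zł > 88,512 zł, so the ordinary income tax governs.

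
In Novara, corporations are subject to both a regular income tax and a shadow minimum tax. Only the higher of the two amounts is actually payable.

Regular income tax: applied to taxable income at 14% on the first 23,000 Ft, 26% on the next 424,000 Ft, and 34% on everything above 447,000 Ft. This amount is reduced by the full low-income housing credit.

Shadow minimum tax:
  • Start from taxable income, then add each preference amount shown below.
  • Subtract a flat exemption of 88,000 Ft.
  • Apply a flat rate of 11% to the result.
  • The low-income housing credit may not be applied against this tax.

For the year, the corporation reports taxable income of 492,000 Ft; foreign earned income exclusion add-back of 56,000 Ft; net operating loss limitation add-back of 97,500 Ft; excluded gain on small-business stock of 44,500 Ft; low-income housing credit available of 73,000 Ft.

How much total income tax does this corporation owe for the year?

66,220 Ft

Shadow minimum tax:
  Adjusted income: 492,000 Ft + 56,000 Ft + 97,500 Ft + 44,500 Ft = 690,000 Ft
  Less exemption 88,000 Ft → base 602,000 Ft
  602,000 Ft × 11% = 66,220 Ft

Regular income tax:
  23,000 Ft × 14% = 3,220 Ft
  424,000 Ft × 26% = 110,240 Ft
  45,000 Ft × 34% = 15,300 Ft
  → 128,760 Ft
  Less low-income housing credit 73,000 Ft → 55,760 Ft

66,220 Ft > 55,760 Ft, so the shadow minimum tax is the binding amount.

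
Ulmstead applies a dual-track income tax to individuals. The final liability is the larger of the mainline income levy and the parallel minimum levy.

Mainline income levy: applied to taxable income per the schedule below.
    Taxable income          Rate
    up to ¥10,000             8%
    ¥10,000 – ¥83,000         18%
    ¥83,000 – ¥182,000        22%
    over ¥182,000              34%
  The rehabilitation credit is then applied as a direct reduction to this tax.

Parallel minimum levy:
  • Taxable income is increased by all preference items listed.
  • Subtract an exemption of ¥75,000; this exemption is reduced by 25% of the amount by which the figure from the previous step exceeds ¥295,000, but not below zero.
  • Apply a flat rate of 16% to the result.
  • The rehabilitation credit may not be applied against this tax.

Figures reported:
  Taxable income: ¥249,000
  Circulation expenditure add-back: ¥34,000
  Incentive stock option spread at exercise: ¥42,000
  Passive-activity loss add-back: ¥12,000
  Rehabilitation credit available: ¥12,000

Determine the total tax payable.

Parallel minimum levy:
  Adjusted income: ¥249,000 + ¥34,000 + ¥42,000 + ¥12,000 = ¥337,000
  Exemption: ¥75,000 − 25% × (¥337,000 − ¥295,000) = ¥75,000 − ¥10,500 = ¥64,500
  Base: ¥337,000 − ¥64,500 = ¥272,500
  ¥272,500 × 16% = ¥43,600

Mainline income levy:
  ¥10,000 × 8% = ¥800
  ¥73,000 × 18% = ¥13,140
  ¥99,000 × 22% = ¥21,780
  ¥67,000 × 34% = ¥22,780
  → ¥58,500
  Less rehabilitation credit ¥12,000 → ¥46,500

¥46,500 > ¥43,600, so the mainline income levy governs.

¥46,500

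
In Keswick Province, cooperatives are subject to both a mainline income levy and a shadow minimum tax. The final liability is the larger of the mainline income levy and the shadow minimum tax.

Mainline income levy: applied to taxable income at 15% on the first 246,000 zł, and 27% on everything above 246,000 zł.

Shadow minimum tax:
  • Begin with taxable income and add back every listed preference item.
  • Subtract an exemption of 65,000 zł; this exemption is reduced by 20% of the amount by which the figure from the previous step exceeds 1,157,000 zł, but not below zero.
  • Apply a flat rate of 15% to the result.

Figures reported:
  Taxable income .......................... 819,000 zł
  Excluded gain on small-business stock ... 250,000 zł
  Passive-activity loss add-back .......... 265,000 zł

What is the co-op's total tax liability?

195,660 zł

Mainline income levy:
  246,000 zł × 15% = 36,900 zł
  573,000 zł × 27% = 154,710 zł
  → 191,610 zł

Shadow minimum tax:
  Adjusted income: 819,000 zł + 250,000 zł + 265,000 zł = 1,334,000 zł
  Exemption: 65,000 zł − 20% × (1,334,000 zł − 1,157,000 zł) = 65,000 zł − 35,400 zł = 29,600 zł
  Base: 1,334,000 zł − 29,600 zł = 1,304,400 zł
  1,304,400 zł × 15% = 195,660 zł

195,660 zł > 191,610 zł, so the shadow minimum tax is the binding amount.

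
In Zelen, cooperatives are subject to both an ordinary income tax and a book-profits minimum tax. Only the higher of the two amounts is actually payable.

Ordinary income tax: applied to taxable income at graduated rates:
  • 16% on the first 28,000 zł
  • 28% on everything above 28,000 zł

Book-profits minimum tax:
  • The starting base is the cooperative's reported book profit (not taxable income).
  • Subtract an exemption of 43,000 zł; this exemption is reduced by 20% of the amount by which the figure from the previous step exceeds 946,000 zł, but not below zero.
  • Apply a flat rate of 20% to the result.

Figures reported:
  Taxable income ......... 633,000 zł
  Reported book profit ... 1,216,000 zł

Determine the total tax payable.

Ordinary income tax:
  28,000 zł × 16% = 4,480 zł
  605,000 zł × 28% = 169,400 zł
  → 173,880 zł

Book-profits minimum tax:
  Base (reported book profit): 1,216,000 zł
  Exemption: 20% × (1,216,000 zł − 946,000 zł) = 54,000 zł ≥ 43,000 zł, so the exemption is fully phased out
  Base: 1,216,000 zł − 0 zł = 1,216,000 zł
  1,216,000 zł × 20% = 243,200 zł

243,200 zł > 173,880 zł, so the book-profits minimum tax is the binding amount.

243,200 zł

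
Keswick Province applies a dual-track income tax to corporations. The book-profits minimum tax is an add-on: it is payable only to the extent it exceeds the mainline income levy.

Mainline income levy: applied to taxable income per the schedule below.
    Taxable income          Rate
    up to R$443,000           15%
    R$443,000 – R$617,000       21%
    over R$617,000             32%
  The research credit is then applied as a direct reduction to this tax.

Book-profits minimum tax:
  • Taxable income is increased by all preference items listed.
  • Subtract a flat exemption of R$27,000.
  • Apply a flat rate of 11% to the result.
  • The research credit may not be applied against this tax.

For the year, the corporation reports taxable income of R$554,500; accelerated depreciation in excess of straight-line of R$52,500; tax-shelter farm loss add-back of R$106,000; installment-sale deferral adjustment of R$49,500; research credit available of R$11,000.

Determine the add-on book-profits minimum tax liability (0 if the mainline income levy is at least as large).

Mainline income levy:
  R$443,000 × 15% = R$66,450
  R$111,500 × 21% = R$23,415
  → R$89,865
  Less research credit R$11,000 → R$78,865

Book-profits minimum tax:
  Adjusted income: R$554,500 + R$52,500 + R$106,000 + R$49,500 = R$762,500
  Less exemption R$27,000 → base R$735,500
  R$735,500 × 11% = R$80,905

Excess of book-profits minimum tax over mainline income levy: R$80,905 − R$78,865 = R$2,040.

R$2,040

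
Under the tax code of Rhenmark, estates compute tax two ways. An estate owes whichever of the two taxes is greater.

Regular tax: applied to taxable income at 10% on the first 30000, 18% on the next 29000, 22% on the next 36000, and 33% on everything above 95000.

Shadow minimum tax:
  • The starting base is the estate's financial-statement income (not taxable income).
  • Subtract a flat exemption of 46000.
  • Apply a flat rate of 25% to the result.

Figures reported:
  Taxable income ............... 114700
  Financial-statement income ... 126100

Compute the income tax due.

22641

Regular tax:
  30000 × 10% = 3000
  29000 × 18% = 5220
  36000 × 22% = 7920
  19700 × 33% = 6501
  → 22641

Shadow minimum tax:
  Base (financial-statement income): 126100
  Less exemption 46000 → base 80100
  80100 × 25% = 20025

22641 > 20025, so the regular tax governs.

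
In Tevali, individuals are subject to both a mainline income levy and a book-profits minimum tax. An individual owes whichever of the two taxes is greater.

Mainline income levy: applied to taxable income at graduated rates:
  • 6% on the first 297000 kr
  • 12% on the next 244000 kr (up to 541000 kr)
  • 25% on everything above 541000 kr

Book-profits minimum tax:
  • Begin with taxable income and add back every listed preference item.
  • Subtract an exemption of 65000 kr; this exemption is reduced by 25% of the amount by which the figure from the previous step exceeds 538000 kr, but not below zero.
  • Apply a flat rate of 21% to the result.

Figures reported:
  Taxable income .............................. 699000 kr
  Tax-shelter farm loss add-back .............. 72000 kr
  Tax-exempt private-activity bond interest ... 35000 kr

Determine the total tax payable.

169260 kr

Book-profits minimum tax:
  Adjusted income: 699000 kr + 72000 kr + 35000 kr = 806000 kr
  Exemption: 25% × (806000 kr − 538000 kr) = 67000 kr ≥ 65000 kr, so the exemption is fully phased out
  Base: 806000 kr − 0 kr = 806000 kr
  806000 kr × 21% = 169260 kr

Mainline income levy:
  297000 kr × 6% = 17820 kr
  244000 kr × 12% = 29280 kr
  158000 kr × 25% = 39500 kr
  → 86600 kr

169260 kr > 86600 kr, so the book-profits minimum tax is the binding amount.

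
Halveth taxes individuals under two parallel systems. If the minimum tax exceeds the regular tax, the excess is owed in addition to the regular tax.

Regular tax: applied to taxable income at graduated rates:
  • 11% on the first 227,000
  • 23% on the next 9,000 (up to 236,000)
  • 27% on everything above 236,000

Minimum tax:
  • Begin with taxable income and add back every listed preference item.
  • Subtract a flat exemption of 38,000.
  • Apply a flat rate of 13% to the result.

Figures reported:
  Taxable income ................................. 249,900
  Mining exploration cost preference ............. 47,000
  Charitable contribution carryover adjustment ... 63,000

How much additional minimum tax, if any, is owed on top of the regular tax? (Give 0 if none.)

11,054

Minimum tax:
  Adjusted income: 249,900 + 47,000 + 63,000 = 359,900
  Less exemption 38,000 → base 321,900
  321,900 × 13% = 41,847

Regular tax:
  227,000 × 11% = 24,970
  9,000 × 23% = 2,070
  13,900 × 27% = 3,753
  → 30,793

Excess of minimum tax over regular tax: 41,847 − 30,793 = 11,054.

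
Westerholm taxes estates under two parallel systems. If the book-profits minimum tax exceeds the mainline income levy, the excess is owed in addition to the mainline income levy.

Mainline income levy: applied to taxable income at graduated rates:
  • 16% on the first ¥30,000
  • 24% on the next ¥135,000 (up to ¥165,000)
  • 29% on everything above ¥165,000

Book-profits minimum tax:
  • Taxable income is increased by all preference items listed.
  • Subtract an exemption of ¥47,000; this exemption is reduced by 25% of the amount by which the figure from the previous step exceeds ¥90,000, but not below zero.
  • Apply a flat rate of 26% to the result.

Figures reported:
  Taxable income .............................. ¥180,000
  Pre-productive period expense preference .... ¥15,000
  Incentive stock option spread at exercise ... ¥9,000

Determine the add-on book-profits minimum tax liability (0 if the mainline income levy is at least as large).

Mainline income levy:
  ¥30,000 × 16% = ¥4,800
  ¥135,000 × 24% = ¥32,400
  ¥15,000 × 29% = ¥4,350
  → ¥41,550

Book-profits minimum tax:
  Adjusted income: ¥180,000 + ¥15,000 + ¥9,000 = ¥204,000
  Exemption: ¥47,000 − 25% × (¥204,000 − ¥90,000) = ¥47,000 − ¥28,500 = ¥18,500
  Base: ¥204,000 − ¥18,500 = ¥185,500
  ¥185,500 × 26% = ¥48,230

Excess of book-profits minimum tax over mainline income levy: ¥48,230 − ¥41,550 = ¥6,680.

¥6,680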